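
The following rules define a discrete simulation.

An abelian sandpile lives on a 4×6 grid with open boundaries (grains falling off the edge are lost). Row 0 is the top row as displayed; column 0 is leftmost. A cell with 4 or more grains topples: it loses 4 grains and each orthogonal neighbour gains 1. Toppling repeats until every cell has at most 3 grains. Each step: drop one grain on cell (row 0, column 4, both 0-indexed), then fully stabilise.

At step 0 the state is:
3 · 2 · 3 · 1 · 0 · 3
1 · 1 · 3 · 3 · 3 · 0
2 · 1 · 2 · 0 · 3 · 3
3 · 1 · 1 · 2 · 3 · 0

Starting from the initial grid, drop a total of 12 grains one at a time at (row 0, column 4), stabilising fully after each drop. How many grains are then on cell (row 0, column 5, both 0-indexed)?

[0] 3 · 2 · 3 · 1 · 0 · 3
1 · 1 · 3 · 3 · 3 · 0
2 · 1 · 2 · 0 · 3 · 3
3 · 1 · 1 · 2 · 3 · 0
[1] 3 · 2 · 3 · 1 · 1 · 3
1 · 1 · 3 · 3 · 3 · 0
2 · 1 · 2 · 0 · 3 · 3
3 · 1 · 1 · 2 · 3 · 0
[2] 3 · 2 · 3 · 1 · 2 · 3
1 · 1 · 3 · 3 · 3 · 0
2 · 1 · 2 · 0 · 3 · 3
3 · 1 · 1 · 2 · 3 · 0
[3] 3 · 2 · 3 · 1 · 3 · 3
1 · 1 · 3 · 3 · 3 · 0
2 · 1 · 2 · 0 · 3 · 3
3 · 1 · 1 · 2 · 3 · 0
[4] 3 · 3 · 1 · 0 · 3 · 0
1 · 2 · 1 · 2 · 2 · 3
2 · 1 · 3 · 2 · 2 · 0
3 · 1 · 1 · 3 · 0 · 2
[5] 3 · 3 · 1 · 1 · 0 · 1
1 · 2 · 1 · 2 · 3 · 3
2 · 1 · 3 · 2 · 2 · 0
3 · 1 · 1 · 3 · 0 · 2
[6] 3 · 3 · 1 · 1 · 1 · 1
1 · 2 · 1 · 2 · 3 · 3
2 · 1 · 3 · 2 · 2 · 0
3 · 1 · 1 · 3 · 0 · 2
[7] 3 · 3 · 1 · 1 · 2 · 1
1 · 2 · 1 · 2 · 3 · 3
2 · 1 · 3 · 2 · 2 · 0
3 · 1 · 1 · 3 · 0 · 2
[8] 3 · 3 · 1 · 1 · 3 · 1
1 · 2 · 1 · 2 · 3 · 3
2 · 1 · 3 · 2 · 2 · 0
3 · 1 · 1 · 3 · 0 · 2
[9] 3 · 3 · 1 · 2 · 1 · 3
1 · 2 · 1 · 3 · 1 · 0
2 · 1 · 3 · 2 · 3 · 1
3 · 1 · 1 · 3 · 0 · 2
[10] 3 · 3 · 1 · 2 · 2 · 3
1 · 2 · 1 · 3 · 1 · 0
2 · 1 · 3 · 2 · 3 · 1
3 · 1 · 1 · 3 · 0 · 2
[11] 3 · 3 · 1 · 2 · 3 · 3
1 · 2 · 1 · 3 · 1 · 0
2 · 1 · 3 · 2 · 3 · 1
3 · 1 · 1 · 3 · 0 · 2
[12] 3 · 3 · 1 · 3 · 1 · 0
1 · 2 · 1 · 3 · 2 · 1
2 · 1 · 3 · 2 · 3 · 1
3 · 1 · 1 · 3 · 0 · 2

0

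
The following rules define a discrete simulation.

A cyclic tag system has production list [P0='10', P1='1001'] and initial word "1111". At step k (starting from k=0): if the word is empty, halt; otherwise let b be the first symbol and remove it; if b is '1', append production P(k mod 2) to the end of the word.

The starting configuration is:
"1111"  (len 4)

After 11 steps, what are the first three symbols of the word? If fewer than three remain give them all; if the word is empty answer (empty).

step 0: "1111"  (len 4)
step 1: "11110"  (len 5)
step 2: "11101001"  (len 8)
step 3: "110100110"  (len 9)
step 4: "101001101001"  (len 12)
step 5: "0100110100110"  (len 13)
step 6: "100110100110"  (len 12)
step 7: "0011010011010"  (len 13)
step 8: "011010011010"  (len 12)
step 9: "11010011010"  (len 11)
step 10: "10100110101001"  (len 14)
step 11: "010011010100110"  (len 15)

010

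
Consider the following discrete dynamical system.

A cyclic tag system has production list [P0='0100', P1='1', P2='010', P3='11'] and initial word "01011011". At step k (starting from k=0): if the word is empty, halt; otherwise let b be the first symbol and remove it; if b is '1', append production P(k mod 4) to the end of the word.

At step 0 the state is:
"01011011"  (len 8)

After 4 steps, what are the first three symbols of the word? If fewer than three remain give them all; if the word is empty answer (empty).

101

gen 0: "01011011"  (len 8)
gen 1: "1011011"  (len 7)
gen 2: "0110111"  (len 7)
gen 3: "110111"  (len 6)
gen 4: "1011111"  (len 7)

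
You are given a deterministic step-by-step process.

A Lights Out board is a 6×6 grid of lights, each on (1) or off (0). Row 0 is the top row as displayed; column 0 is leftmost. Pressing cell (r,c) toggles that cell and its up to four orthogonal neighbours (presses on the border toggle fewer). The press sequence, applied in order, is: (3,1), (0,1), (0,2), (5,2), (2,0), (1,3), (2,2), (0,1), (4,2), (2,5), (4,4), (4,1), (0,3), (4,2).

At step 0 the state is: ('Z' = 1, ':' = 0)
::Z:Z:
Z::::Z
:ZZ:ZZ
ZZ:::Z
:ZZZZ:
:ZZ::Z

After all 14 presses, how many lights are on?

step 0: ::Z:Z:
Z::::Z
:ZZ:ZZ
ZZ:::Z
:ZZZZ:
:ZZ::Z
step 1: ::Z:Z:
Z::::Z
::Z:ZZ
::Z::Z
::ZZZ:
:ZZ::Z
step 2: ZZ::Z:
ZZ:::Z
::Z:ZZ
::Z::Z
::ZZZ:
:ZZ::Z
step 3: Z:ZZZ:
ZZZ::Z
::Z:ZZ
::Z::Z
::ZZZ:
:ZZ::Z
step 4: Z:ZZZ:
ZZZ::Z
::Z:ZZ
::Z::Z
:::ZZ:
:::Z:Z
step 5: Z:ZZZ:
:ZZ::Z
ZZZ:ZZ
Z:Z::Z
:::ZZ:
:::Z:Z
step 6: Z:Z:Z:
:Z:ZZZ
ZZZZZZ
Z:Z::Z
:::ZZ:
:::Z:Z
step 7: Z:Z:Z:
:ZZZZZ
Z:::ZZ
Z::::Z
:::ZZ:
:::Z:Z
step 8: :Z::Z:
::ZZZZ
Z:::ZZ
Z::::Z
:::ZZ:
:::Z:Z
step 9: :Z::Z:
::ZZZZ
Z:::ZZ
Z:Z::Z
:ZZ:Z:
::ZZ:Z
step 10: :Z::Z:
::ZZZ:
Z:::::
Z:Z:::
:ZZ:Z:
::ZZ:Z
step 11: :Z::Z:
::ZZZ:
Z:::::
Z:Z:Z:
:ZZZ:Z
::ZZZZ
step 12: :Z::Z:
::ZZZ:
Z:::::
ZZZ:Z:
Z::Z:Z
:ZZZZZ
step 13: :ZZZ::
::Z:Z:
Z:::::
ZZZ:Z:
Z::Z:Z
:ZZZZZ
step 14: :ZZZ::
::Z:Z:
Z:::::
ZZ::Z:
ZZZ::Z
:Z:ZZZ

17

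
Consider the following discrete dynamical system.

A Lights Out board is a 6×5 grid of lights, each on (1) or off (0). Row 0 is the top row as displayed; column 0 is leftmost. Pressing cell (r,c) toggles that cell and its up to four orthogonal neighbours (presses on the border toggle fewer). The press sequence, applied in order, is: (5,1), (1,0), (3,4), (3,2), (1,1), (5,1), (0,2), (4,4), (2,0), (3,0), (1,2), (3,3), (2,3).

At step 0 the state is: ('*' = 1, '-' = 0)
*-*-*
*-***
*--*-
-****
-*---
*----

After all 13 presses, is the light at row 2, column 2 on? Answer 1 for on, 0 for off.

1

gen 0: *-*-*
*-***
*--*-
-****
-*---
*----
gen 1: *-*-*
*-***
*--*-
-****
-----
-**--
gen 2: --*-*
-****
---*-
-****
-----
-**--
gen 3: --*-*
-****
---**
-**--
----*
-**--
gen 4: --*-*
-****
--***
---*-
--*-*
-**--
gen 5: -**-*
*--**
-****
---*-
--*-*
-**--
gen 6: -**-*
*--**
-****
---*-
-**-*
*----
gen 7: ---**
*-***
-****
---*-
-**-*
*----
gen 8: ---**
*-***
-****
---**
-***-
*---*
gen 9: ---**
--***
*-***
*--**
-***-
*---*
gen 10: ---**
--***
--***
-*-**
****-
*---*
gen 11: --***
-*--*
---**
-*-**
****-
*---*
gen 12: --***
-*--*
----*
-**--
***--
*---*
gen 13: --***
-*-**
--**-
-***-
***--
*---*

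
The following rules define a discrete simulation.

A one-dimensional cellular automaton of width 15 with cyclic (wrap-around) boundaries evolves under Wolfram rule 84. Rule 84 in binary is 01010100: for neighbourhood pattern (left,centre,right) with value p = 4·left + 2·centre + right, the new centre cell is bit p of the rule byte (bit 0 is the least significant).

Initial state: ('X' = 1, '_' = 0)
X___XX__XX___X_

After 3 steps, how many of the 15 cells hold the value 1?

t=0: X___XX__XX___X_
t=1: XX___XX__XX__X_
t=2: _XX___XX__XX_X_
t=3: __XX___XX__X_XX

7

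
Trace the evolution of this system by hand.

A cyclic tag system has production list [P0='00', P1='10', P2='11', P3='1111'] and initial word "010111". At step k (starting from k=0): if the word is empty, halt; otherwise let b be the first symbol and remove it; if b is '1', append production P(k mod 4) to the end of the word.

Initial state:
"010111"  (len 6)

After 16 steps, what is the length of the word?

k=0  "010111"  (len 6)
k=1  "10111"  (len 5)
k=2  "011110"  (len 6)
k=3  "11110"  (len 5)
k=4  "11101111"  (len 8)
k=5  "110111100"  (len 9)
k=6  "1011110010"  (len 10)
k=7  "01111001011"  (len 11)
k=8  "1111001011"  (len 10)
k=9  "11100101100"  (len 11)
k=10  "110010110010"  (len 12)
k=11  "1001011001011"  (len 13)
k=12  "0010110010111111"  (len 16)
k=13  "010110010111111"  (len 15)
k=14  "10110010111111"  (len 14)
k=15  "011001011111111"  (len 15)
k=16  "11001011111111"  (len 14)

14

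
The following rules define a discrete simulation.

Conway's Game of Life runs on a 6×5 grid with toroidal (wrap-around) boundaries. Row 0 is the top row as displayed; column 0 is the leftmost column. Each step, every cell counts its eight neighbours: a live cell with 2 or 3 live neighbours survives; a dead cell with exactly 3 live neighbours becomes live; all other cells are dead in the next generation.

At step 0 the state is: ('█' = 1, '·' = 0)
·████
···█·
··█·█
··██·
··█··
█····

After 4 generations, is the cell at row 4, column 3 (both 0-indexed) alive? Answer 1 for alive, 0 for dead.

0

[0] ·████
···█·
··█·█
··██·
··█··
█····
[1] █████
██···
··█·█
·██··
·███·
█···█
[2] ··██·
·····
··██·
█····
···██
·····
[3] ·····
·····
·····
··█··
····█
··█·█
[4] ·····
·····
·····
·····
·····
···█·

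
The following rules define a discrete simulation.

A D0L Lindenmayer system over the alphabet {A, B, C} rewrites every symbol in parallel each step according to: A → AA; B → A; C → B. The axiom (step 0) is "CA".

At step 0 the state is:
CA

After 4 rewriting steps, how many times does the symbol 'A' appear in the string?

20

step 0: CA
step 1: BAA
step 2: AAAAA
step 3: AAAAAAAAAA
step 4: AAAAAAAAAAAAAAAAAAAA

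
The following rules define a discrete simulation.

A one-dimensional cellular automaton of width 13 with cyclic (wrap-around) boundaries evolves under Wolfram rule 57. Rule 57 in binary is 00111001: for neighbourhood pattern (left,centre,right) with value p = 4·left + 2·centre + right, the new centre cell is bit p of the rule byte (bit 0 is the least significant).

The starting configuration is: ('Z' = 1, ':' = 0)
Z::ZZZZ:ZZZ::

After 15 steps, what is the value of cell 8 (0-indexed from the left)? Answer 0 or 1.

0

t=0: Z::ZZZZ:ZZZ::
t=1: :Z:Z:::ZZ::Z:
t=2: ::Z:ZZ:Z:Z::Z
t=3: Z::ZZ:Z:Z:Z::
t=4: :Z:Z:Z:Z:Z:Z:
t=5: ::Z:Z:Z:Z:Z:Z
t=6: Z::Z:Z:Z:Z:Z:
t=7: :Z::Z:Z:Z:Z:Z
t=8: Z:Z::Z:Z:Z:Z:
t=9: :Z:Z::Z:Z:Z:Z
t=10: Z:Z:Z::Z:Z:Z:
t=11: :Z:Z:Z::Z:Z:Z
t=12: Z:Z:Z:Z::Z:Z:
t=13: :Z:Z:Z:Z::Z:Z
t=14: Z:Z:Z:Z:Z::Z:
t=15: :Z:Z:Z:Z:Z::Z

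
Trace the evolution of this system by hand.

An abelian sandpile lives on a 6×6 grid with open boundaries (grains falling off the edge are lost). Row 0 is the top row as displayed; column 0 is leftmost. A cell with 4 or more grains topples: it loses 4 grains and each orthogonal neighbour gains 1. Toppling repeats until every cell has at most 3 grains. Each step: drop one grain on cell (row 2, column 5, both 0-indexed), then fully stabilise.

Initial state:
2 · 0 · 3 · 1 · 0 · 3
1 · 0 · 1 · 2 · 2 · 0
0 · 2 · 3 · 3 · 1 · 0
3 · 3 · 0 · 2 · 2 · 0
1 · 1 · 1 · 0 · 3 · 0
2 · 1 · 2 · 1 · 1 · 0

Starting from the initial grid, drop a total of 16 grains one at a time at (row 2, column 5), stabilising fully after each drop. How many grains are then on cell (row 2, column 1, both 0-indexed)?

3

[0] 2 · 0 · 3 · 1 · 0 · 3
1 · 0 · 1 · 2 · 2 · 0
0 · 2 · 3 · 3 · 1 · 0
3 · 3 · 0 · 2 · 2 · 0
1 · 1 · 1 · 0 · 3 · 0
2 · 1 · 2 · 1 · 1 · 0
[1] 2 · 0 · 3 · 1 · 0 · 3
1 · 0 · 1 · 2 · 2 · 0
0 · 2 · 3 · 3 · 1 · 1
3 · 3 · 0 · 2 · 2 · 0
1 · 1 · 1 · 0 · 3 · 0
2 · 1 · 2 · 1 · 1 · 0
[2] 2 · 0 · 3 · 1 · 0 · 3
1 · 0 · 1 · 2 · 2 · 0
0 · 2 · 3 · 3 · 1 · 2
3 · 3 · 0 · 2 · 2 · 0
1 · 1 · 1 · 0 · 3 · 0
2 · 1 · 2 · 1 · 1 · 0
[3] 2 · 0 · 3 · 1 · 0 · 3
1 · 0 · 1 · 2 · 2 · 0
0 · 2 · 3 · 3 · 1 · 3
3 · 3 · 0 · 2 · 2 · 0
1 · 1 · 1 · 0 · 3 · 0
2 · 1 · 2 · 1 · 1 · 0
[4] 2 · 0 · 3 · 1 · 0 · 3
1 · 0 · 1 · 2 · 2 · 1
0 · 2 · 3 · 3 · 2 · 0
3 · 3 · 0 · 2 · 2 · 1
1 · 1 · 1 · 0 · 3 · 0
2 · 1 · 2 · 1 · 1 · 0
[5] 2 · 0 · 3 · 1 · 0 · 3
1 · 0 · 1 · 2 · 2 · 1
0 · 2 · 3 · 3 · 2 · 1
3 · 3 · 0 · 2 · 2 · 1
1 · 1 · 1 · 0 · 3 · 0
2 · 1 · 2 · 1 · 1 · 0
[6] 2 · 0 · 3 · 1 · 0 · 3
1 · 0 · 1 · 2 · 2 · 1
0 · 2 · 3 · 3 · 2 · 2
3 · 3 · 0 · 2 · 2 · 1
1 · 1 · 1 · 0 · 3 · 0
2 · 1 · 2 · 1 · 1 · 0
[7] 2 · 0 · 3 · 1 · 0 · 3
1 · 0 · 1 · 2 · 2 · 1
0 · 2 · 3 · 3 · 2 · 3
3 · 3 · 0 · 2 · 2 · 1
1 · 1 · 1 · 0 · 3 · 0
2 · 1 · 2 · 1 · 1 · 0
[8] 2 · 0 · 3 · 1 · 0 · 3
1 · 0 · 1 · 2 · 2 · 2
0 · 2 · 3 · 3 · 3 · 0
3 · 3 · 0 · 2 · 2 · 2
1 · 1 · 1 · 0 · 3 · 0
2 · 1 · 2 · 1 · 1 · 0
[9] 2 · 0 · 3 · 1 · 0 · 3
1 · 0 · 1 · 2 · 2 · 2
0 · 2 · 3 · 3 · 3 · 1
3 · 3 · 0 · 2 · 2 · 2
1 · 1 · 1 · 0 · 3 · 0
2 · 1 · 2 · 1 · 1 · 0
[10] 2 · 0 · 3 · 1 · 0 · 3
1 · 0 · 1 · 2 · 2 · 2
0 · 2 · 3 · 3 · 3 · 2
3 · 3 · 0 · 2 · 2 · 2
1 · 1 · 1 · 0 · 3 · 0
2 · 1 · 2 · 1 · 1 · 0
[11] 2 · 0 · 3 · 1 · 0 · 3
1 · 0 · 1 · 2 · 2 · 2
0 · 2 · 3 · 3 · 3 · 3
3 · 3 · 0 · 2 · 2 · 2
1 · 1 · 1 · 0 · 3 · 0
2 · 1 · 2 · 1 · 1 · 0
[12] 2 · 0 · 3 · 1 · 0 · 3
1 · 0 · 2 · 3 · 3 · 3
0 · 3 · 0 · 1 · 1 · 1
3 · 3 · 1 · 3 · 3 · 3
1 · 1 · 1 · 0 · 3 · 0
2 · 1 · 2 · 1 · 1 · 0
[13] 2 · 0 · 3 · 1 · 0 · 3
1 · 0 · 2 · 3 · 3 · 3
0 · 3 · 0 · 1 · 1 · 2
3 · 3 · 1 · 3 · 3 · 3
1 · 1 · 1 · 0 · 3 · 0
2 · 1 · 2 · 1 · 1 · 0
[14] 2 · 0 · 3 · 1 · 0 · 3
1 · 0 · 2 · 3 · 3 · 3
0 · 3 · 0 · 1 · 1 · 3
3 · 3 · 1 · 3 · 3 · 3
1 · 1 · 1 · 0 · 3 · 0
2 · 1 · 2 · 1 · 1 · 0
[15] 2 · 0 · 3 · 2 · 2 · 0
1 · 0 · 3 · 1 · 2 · 2
0 · 3 · 1 · 0 · 1 · 3
3 · 3 · 2 · 1 · 3 · 1
1 · 1 · 1 · 2 · 0 · 2
2 · 1 · 2 · 1 · 2 · 0
[16] 2 · 0 · 3 · 2 · 2 · 0
1 · 0 · 3 · 1 · 2 · 3
0 · 3 · 1 · 0 · 2 · 0
3 · 3 · 2 · 1 · 3 · 2
1 · 1 · 1 · 2 · 0 · 2
2 · 1 · 2 · 1 · 2 · 0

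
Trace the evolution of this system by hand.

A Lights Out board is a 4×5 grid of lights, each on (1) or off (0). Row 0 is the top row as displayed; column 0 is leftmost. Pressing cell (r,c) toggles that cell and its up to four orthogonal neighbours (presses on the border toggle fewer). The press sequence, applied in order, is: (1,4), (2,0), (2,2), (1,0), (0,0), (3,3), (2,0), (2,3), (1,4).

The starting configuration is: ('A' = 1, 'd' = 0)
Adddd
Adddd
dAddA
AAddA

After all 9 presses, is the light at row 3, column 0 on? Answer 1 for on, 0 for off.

1

step 0: Adddd
Adddd
dAddA
AAddA
step 1: AdddA
AddAA
dAddd
AAddA
step 2: AdddA
dddAA
Adddd
dAddA
step 3: AdddA
ddAAA
AAAAd
dAAdA
step 4: ddddA
AAAAA
dAAAd
dAAdA
step 5: AAddA
dAAAA
dAAAd
dAAdA
step 6: AAddA
dAAAA
dAAdd
dAdAd
step 7: AAddA
AAAAA
AdAdd
AAdAd
step 8: AAddA
AAAdA
AddAA
AAddd
step 9: AAddd
AAAAd
AddAd
AAddd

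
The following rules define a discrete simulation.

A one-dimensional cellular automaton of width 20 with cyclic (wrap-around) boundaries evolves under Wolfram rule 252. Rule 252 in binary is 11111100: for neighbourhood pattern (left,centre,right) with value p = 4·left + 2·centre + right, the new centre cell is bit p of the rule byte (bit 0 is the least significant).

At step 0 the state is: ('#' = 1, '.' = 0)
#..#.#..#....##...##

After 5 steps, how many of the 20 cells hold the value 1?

20

t=0: #..#.#..#....##...##
t=1: ##.####.##...###..##
t=2: ###########..####.##
t=3: ############.#######
t=4: ####################
t=5: ####################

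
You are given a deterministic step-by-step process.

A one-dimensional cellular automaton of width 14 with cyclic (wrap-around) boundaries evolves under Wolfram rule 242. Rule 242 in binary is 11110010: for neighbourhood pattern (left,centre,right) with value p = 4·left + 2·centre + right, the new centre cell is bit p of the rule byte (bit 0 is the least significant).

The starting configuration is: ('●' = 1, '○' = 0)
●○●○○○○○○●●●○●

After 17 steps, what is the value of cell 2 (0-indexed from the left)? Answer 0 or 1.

1

k=0  ●○●○○○○○○●●●○●
k=1  ●●○●○○○○●○●●●○
k=2  ○●●○●○○●○●○●●●
k=3  ●○●●○●●○●○●○●●
k=4  ●●○●●○●●○●○●○●
k=5  ●●●○●●○●●○●○●○
k=6  ○●●●○●●○●●○●○●
k=7  ●○●●●○●●○●●○●○
k=8  ○●○●●●○●●○●●○●
k=9  ●○●○●●●○●●○●●○
k=10  ○●○●○●●●○●●○●●
k=11  ●○●○●○●●●○●●○●
k=12  ●●○●○●○●●●○●●○
k=13  ○●●○●○●○●●●○●●
k=14  ●○●●○●○●○●●●○●
k=15  ●●○●●○●○●○●●●○
k=16  ○●●○●●○●○●○●●●
k=17  ●○●●○●●○●○●○●●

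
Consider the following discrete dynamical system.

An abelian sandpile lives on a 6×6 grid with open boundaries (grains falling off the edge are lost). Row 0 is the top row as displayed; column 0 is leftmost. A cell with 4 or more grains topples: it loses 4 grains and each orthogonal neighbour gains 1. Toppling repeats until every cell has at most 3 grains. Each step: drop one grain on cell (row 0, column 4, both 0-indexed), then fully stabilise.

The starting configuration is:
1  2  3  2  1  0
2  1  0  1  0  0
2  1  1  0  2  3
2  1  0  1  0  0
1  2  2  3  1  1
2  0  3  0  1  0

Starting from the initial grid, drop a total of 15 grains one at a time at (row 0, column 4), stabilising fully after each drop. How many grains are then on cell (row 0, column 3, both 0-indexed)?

k=0  1  2  3  2  1  0
2  1  0  1  0  0
2  1  1  0  2  3
2  1  0  1  0  0
1  2  2  3  1  1
2  0  3  0  1  0
k=1  1  2  3  2  2  0
2  1  0  1  0  0
2  1  1  0  2  3
2  1  0  1  0  0
1  2  2  3  1  1
2  0  3  0  1  0
k=2  1  2  3  2  3  0
2  1  0  1  0  0
2  1  1  0  2  3
2  1  0  1  0  0
1  2  2  3  1  1
2  0  3  0  1  0
k=3  1  2  3  3  0  1
2  1  0  1  1  0
2  1  1  0  2  3
2  1  0  1  0  0
1  2  2  3  1  1
2  0  3  0  1  0
k=4  1  2  3  3  1  1
2  1  0  1  1  0
2  1  1  0  2  3
2  1  0  1  0  0
1  2  2  3  1  1
2  0  3  0  1  0
k=5  1  2  3  3  2  1
2  1  0  1  1  0
2  1  1  0  2  3
2  1  0  1  0  0
1  2  2  3  1  1
2  0  3  0  1  0
k=6  1  2  3  3  3  1
2  1  0  1  1  0
2  1  1  0  2  3
2  1  0  1  0  0
1  2  2  3  1  1
2  0  3  0  1  0
k=7  1  3  0  1  1  2
2  1  1  2  2  0
2  1  1  0  2  3
2  1  0  1  0  0
1  2  2  3  1  1
2  0  3  0  1  0
k=8  1  3  0  1  2  2
2  1  1  2  2  0
2  1  1  0  2  3
2  1  0  1  0  0
1  2  2  3  1  1
2  0  3  0  1  0
k=9  1  3  0  1  3  2
2  1  1  2  2  0
2  1  1  0  2  3
2  1  0  1  0  0
1  2  2  3  1  1
2  0  3  0  1  0
k=10  1  3  0  2  0  3
2  1  1  2  3  0
2  1  1  0  2  3
2  1  0  1  0  0
1  2  2  3  1  1
2  0  3  0  1  0
k=11  1  3  0  2  1  3
2  1  1  2  3  0
2  1  1  0  2  3
2  1  0  1  0  0
1  2  2  3  1  1
2  0  3  0  1  0
k=12  1  3  0  2  2  3
2  1  1  2  3  0
2  1  1  0  2  3
2  1  0  1  0  0
1  2  2  3  1  1
2  0  3  0  1  0
k=13  1  3  0  2  3  3
2  1  1  2  3  0
2  1  1  0  2  3
2  1  0  1  0  0
1  2  2  3  1  1
2  0  3  0  1  0
k=14  1  3  0  3  2  0
2  1  1  3  0  2
2  1  1  0  3  3
2  1  0  1  0  0
1  2  2  3  1  1
2  0  3  0  1  0
k=15  1  3  0  3  3  0
2  1  1  3  0  2
2  1  1  0  3  3
2  1  0  1  0  0
1  2  2  3  1  1
2  0  3  0  1  0

3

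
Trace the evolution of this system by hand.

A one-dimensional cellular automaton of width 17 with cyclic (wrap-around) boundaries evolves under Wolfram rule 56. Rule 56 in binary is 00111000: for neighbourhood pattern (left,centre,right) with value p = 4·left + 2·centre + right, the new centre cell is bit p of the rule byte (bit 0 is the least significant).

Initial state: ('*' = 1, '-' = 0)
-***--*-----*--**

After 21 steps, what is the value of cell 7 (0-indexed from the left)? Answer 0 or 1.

0) -***--*-----*--**
1) **--*--*-----*-*-
2) *-*--*--*-----*-*
3) -*-*--*--*-----**
4) *-*-*--*--*----*-
5) -*-*-*--*--*----*
6) *-*-*-*--*--*----
7) -*-*-*-*--*--*---
8) --*-*-*-*--*--*--
9) ---*-*-*-*--*--*-
10) ----*-*-*-*--*--*
11) *----*-*-*-*--*--
12) -*----*-*-*-*--*-
13) --*----*-*-*-*--*
14) *--*----*-*-*-*--
15) -*--*----*-*-*-*-
16) --*--*----*-*-*-*
17) *--*--*----*-*-*-
18) -*--*--*----*-*-*
19) *-*--*--*----*-*-
20) -*-*--*--*----*-*
21) *-*-*--*--*----*-

1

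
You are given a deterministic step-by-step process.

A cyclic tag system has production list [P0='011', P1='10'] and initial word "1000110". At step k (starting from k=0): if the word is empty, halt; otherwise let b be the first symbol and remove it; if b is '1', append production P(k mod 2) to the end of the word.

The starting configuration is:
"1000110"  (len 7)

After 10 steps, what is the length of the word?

10

gen 0: "1000110"  (len 7)
gen 1: "000110011"  (len 9)
gen 2: "00110011"  (len 8)
gen 3: "0110011"  (len 7)
gen 4: "110011"  (len 6)
gen 5: "10011011"  (len 8)
gen 6: "001101110"  (len 9)
gen 7: "01101110"  (len 8)
gen 8: "1101110"  (len 7)
gen 9: "101110011"  (len 9)
gen 10: "0111001110"  (len 10)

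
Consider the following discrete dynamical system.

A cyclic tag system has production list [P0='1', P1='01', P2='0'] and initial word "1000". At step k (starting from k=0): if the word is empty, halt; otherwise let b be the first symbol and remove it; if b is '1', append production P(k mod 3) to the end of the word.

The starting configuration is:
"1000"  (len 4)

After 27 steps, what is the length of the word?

1

t=0: "1000"  (len 4)
t=1: "0001"  (len 4)
t=2: "001"  (len 3)
t=3: "01"  (len 2)
t=4: "1"  (len 1)
t=5: "01"  (len 2)
t=6: "1"  (len 1)
t=7: "1"  (len 1)
t=8: "01"  (len 2)
t=9: "1"  (len 1)
t=10: "1"  (len 1)
t=11: "01"  (len 2)
t=12: "1"  (len 1)
t=13: "1"  (len 1)
t=14: "01"  (len 2)
t=15: "1"  (len 1)
t=16: "1"  (len 1)
t=17: "01"  (len 2)
t=18: "1"  (len 1)
t=19: "1"  (len 1)
t=20: "01"  (len 2)
t=21: "1"  (len 1)
t=22: "1"  (len 1)
t=23: "01"  (len 2)
t=24: "1"  (len 1)
t=25: "1"  (len 1)
t=26: "01"  (len 2)
t=27: "1"  (len 1)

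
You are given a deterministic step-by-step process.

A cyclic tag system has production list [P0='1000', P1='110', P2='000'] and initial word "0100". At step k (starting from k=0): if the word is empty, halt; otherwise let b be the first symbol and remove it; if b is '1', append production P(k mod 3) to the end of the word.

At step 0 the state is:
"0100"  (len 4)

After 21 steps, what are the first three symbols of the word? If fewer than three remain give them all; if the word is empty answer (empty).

000

step 0: "0100"  (len 4)
step 1: "100"  (len 3)
step 2: "00110"  (len 5)
step 3: "0110"  (len 4)
step 4: "110"  (len 3)
step 5: "10110"  (len 5)
step 6: "0110000"  (len 7)
step 7: "110000"  (len 6)
step 8: "10000110"  (len 8)
step 9: "0000110000"  (len 10)
step 10: "000110000"  (len 9)
step 11: "00110000"  (len 8)
step 12: "0110000"  (len 7)
step 13: "110000"  (len 6)
step 14: "10000110"  (len 8)
step 15: "0000110000"  (len 10)
step 16: "000110000"  (len 9)
step 17: "00110000"  (len 8)
step 18: "0110000"  (len 7)
step 19: "110000"  (len 6)
step 20: "10000110"  (len 8)
step 21: "0000110000"  (len 10)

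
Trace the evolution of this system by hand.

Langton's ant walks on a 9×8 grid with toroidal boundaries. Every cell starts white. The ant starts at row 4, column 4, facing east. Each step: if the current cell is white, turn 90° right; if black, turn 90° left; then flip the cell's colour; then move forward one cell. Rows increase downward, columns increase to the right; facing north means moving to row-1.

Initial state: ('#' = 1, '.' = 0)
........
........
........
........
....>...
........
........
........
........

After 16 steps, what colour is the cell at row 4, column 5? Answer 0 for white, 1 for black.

1

gen 0: ........
........
........
........
....>...
........
........
........
........
gen 1: ........
........
........
........
....#...
....v...
........
........
........
gen 2: ........
........
........
........
....#...
...<#...
........
........
........
gen 3: ........
........
........
........
...^#...
...##...
........
........
........
gen 4: ........
........
........
........
...#>...
...##...
........
........
........
gen 5: ........
........
........
....^...
...#....
...##...
........
........
........
gen 6: ........
........
........
....#>..
...#....
...##...
........
........
........
gen 7: ........
........
........
....##..
...#.v..
...##...
........
........
........
gen 8: ........
........
........
....##..
...#<#..
...##...
........
........
........
gen 9: ........
........
........
....^#..
...###..
...##...
........
........
........
gen 10: ........
........
........
...<.#..
...###..
...##...
........
........
........
gen 11: ........
........
...^....
...#.#..
...###..
...##...
........
........
........
gen 12: ........
........
...#>...
...#.#..
...###..
...##...
........
........
........
gen 13: ........
........
...##...
...#v#..
...###..
...##...
........
........
........
gen 14: ........
........
...##...
...<##..
...###..
...##...
........
........
........
gen 15: ........
........
...##...
....##..
...v##..
...##...
........
........
........
gen 16: ........
........
...##...
....##..
....>#..
...##...
........
........
........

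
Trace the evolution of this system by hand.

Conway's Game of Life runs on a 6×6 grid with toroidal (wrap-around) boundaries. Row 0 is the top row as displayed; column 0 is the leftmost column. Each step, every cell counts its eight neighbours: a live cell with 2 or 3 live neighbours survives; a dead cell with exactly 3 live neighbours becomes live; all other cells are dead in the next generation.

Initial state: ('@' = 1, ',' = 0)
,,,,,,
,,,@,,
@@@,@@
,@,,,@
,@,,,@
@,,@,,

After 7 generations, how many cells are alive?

8

step 0: ,,,,,,
,,,@,,
@@@,@@
,@,,,@
,@,,,@
@,,@,,
step 1: ,,,,,,
@@@@@@
,@@@@@
,,,,,,
,@@,@@
@,,,,,
step 2: ,,@@@,
,,,,,,
,,,,,,
,,,,,,
@@,,,@
@@,,,@
step 3: @@@@@@
,,,@,,
,,,,,,
@,,,,,
,@,,,@
,,,@,,
step 4: @@,,,@
@@,@,@
,,,,,,
@,,,,,
@,,,,,
,,,@,,
step 5: ,@,,,@
,@@,@@
,@,,,@
,,,,,,
,,,,,,
,@,,,@
step 6: ,@,,,@
,@@,@@
,@@,@@
,,,,,,
,,,,,,
,,,,,,
step 7: ,@@,@@
,,,,,,
,@@,@@
,,,,,,
,,,,,,
,,,,,,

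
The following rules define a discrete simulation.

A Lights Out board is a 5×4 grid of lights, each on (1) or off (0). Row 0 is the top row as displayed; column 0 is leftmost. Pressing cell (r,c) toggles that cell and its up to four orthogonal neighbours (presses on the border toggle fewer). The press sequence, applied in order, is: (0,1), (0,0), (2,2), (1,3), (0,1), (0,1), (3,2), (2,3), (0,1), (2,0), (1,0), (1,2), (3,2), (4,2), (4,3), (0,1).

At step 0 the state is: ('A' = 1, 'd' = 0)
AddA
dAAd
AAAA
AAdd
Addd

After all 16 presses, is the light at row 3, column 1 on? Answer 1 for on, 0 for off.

1

k=0  AddA
dAAd
AAAA
AAdd
Addd
k=1  dAAA
ddAd
AAAA
AAdd
Addd
k=2  AdAA
AdAd
AAAA
AAdd
Addd
k=3  AdAA
Addd
Addd
AAAd
Addd
k=4  AdAd
AdAA
AddA
AAAd
Addd
k=5  dAdd
AAAA
AddA
AAAd
Addd
k=6  AdAd
AdAA
AddA
AAAd
Addd
k=7  AdAd
AdAA
AdAA
AddA
AdAd
k=8  AdAd
AdAd
Addd
Addd
AdAd
k=9  dAdd
AAAd
Addd
Addd
AdAd
k=10  dAdd
dAAd
dAdd
dddd
AdAd
k=11  AAdd
AdAd
AAdd
dddd
AdAd
k=12  AAAd
AAdA
AAAd
dddd
AdAd
k=13  AAAd
AAdA
AAdd
dAAA
Addd
k=14  AAAd
AAdA
AAdd
dAdA
AAAA
k=15  AAAd
AAdA
AAdd
dAdd
AAdd
k=16  dddd
AddA
AAdd
dAdd
AAdd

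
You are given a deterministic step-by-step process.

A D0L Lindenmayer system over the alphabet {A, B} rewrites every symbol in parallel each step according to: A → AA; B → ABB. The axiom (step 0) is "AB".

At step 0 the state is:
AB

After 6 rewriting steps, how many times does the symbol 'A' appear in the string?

gen 0: AB
gen 1: AAABB
gen 2: AAAAAAABBABB
gen 3: AAAAAAAAAAAAAAABBABBAAABBABB
gen 4: AAAAAAAAAAAAAAAAAAAAAAAAAAAAAAABBABBAAABBABBAAAAAAABBABBAAABBABB
gen 5: AAAAAAAAAAAAAAAAAAAAAAAAAAAAAAAAAAAAAAAAAAAAAAAAAAAAAAAAAA…BBAAABBABBAAAAAAAAAAAAAAABBABBAAABBABBAAAAAAABBABBAAABBABB  (len 144)
gen 6: AAAAAAAAAAAAAAAAAAAAAAAAAAAAAAAAAAAAAAAAAAAAAAAAAAAAAAAAAA…BBAAABBABBAAAAAAAAAAAAAAABBABBAAABBABBAAAAAAABBABBAAABBABB  (len 320)

256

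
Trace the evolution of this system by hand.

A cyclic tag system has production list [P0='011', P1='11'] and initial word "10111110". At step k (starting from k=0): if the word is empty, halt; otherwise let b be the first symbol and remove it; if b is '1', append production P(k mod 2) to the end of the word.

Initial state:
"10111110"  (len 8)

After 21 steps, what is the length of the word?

t=0: "10111110"  (len 8)
t=1: "0111110011"  (len 10)
t=2: "111110011"  (len 9)
t=3: "11110011011"  (len 11)
t=4: "111001101111"  (len 12)
t=5: "11001101111011"  (len 14)
t=6: "100110111101111"  (len 15)
t=7: "00110111101111011"  (len 17)
t=8: "0110111101111011"  (len 16)
t=9: "110111101111011"  (len 15)
t=10: "1011110111101111"  (len 16)
t=11: "011110111101111011"  (len 18)
t=12: "11110111101111011"  (len 17)
t=13: "1110111101111011011"  (len 19)
t=14: "11011110111101101111"  (len 20)
t=15: "1011110111101101111011"  (len 22)
t=16: "01111011110110111101111"  (len 23)
t=17: "1111011110110111101111"  (len 22)
t=18: "11101111011011110111111"  (len 23)
t=19: "1101111011011110111111011"  (len 25)
t=20: "10111101101111011111101111"  (len 26)
t=21: "0111101101111011111101111011"  (len 28)

28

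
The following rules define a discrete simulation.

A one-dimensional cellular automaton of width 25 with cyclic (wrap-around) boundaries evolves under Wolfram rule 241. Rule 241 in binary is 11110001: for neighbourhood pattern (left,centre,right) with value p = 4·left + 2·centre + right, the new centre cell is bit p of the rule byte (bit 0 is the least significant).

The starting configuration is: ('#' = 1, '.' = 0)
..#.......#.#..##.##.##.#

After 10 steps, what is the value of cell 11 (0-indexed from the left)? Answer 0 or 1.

0

gen 0: ..#.......#.#..##.##.##.#
gen 1: #..######..#.#..##.##.##.
gen 2: .#..######..#.#..##.##.##
gen 3: #.#..######..#.#..##.##.#
gen 4: ##.#..######..#.#..##.##.
gen 5: .##.#..######..#.#..##.##
gen 6: #.##.#..######..#.#..##.#
gen 7: ##.##.#..######..#.#..##.
gen 8: .##.##.#..######..#.#..##
gen 9: #.##.##.#..######..#.#..#
gen 10: ##.##.##.#..######..#.#..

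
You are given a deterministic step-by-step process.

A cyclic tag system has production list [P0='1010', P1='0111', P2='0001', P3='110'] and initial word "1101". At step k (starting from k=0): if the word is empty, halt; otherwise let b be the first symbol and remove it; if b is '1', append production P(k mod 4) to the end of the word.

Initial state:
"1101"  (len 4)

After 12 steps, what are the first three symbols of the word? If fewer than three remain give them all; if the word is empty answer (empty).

110

k=0  "1101"  (len 4)
k=1  "1011010"  (len 7)
k=2  "0110100111"  (len 10)
k=3  "110100111"  (len 9)
k=4  "10100111110"  (len 11)
k=5  "01001111101010"  (len 14)
k=6  "1001111101010"  (len 13)
k=7  "0011111010100001"  (len 16)
k=8  "011111010100001"  (len 15)
k=9  "11111010100001"  (len 14)
k=10  "11110101000010111"  (len 17)
k=11  "11101010000101110001"  (len 20)
k=12  "1101010000101110001110"  (len 22)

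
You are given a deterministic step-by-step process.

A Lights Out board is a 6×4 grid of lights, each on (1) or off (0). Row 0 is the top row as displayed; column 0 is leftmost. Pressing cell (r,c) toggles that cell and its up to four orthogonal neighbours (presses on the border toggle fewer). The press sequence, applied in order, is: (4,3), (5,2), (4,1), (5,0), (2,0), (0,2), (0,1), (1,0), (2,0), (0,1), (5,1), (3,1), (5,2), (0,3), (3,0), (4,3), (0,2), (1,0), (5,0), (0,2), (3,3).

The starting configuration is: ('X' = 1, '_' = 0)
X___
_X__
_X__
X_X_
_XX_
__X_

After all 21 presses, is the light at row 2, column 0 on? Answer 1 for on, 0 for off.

k=0  X___
_X__
_X__
X_X_
_XX_
__X_
k=1  X___
_X__
_X__
X_XX
_X_X
__XX
k=2  X___
_X__
_X__
X_XX
_XXX
_X__
k=3  X___
_X__
_X__
XXXX
X__X
____
k=4  X___
_X__
_X__
XXXX
___X
XX__
k=5  X___
XX__
X___
_XXX
___X
XX__
k=6  XXXX
XXX_
X___
_XXX
___X
XX__
k=7  ___X
X_X_
X___
_XXX
___X
XX__
k=8  X__X
_XX_
____
_XXX
___X
XX__
k=9  X__X
XXX_
XX__
XXXX
___X
XX__
k=10  _XXX
X_X_
XX__
XXXX
___X
XX__
k=11  _XXX
X_X_
XX__
XXXX
_X_X
__X_
k=12  _XXX
X_X_
X___
___X
___X
__X_
k=13  _XXX
X_X_
X___
___X
__XX
_X_X
k=14  _X__
X_XX
X___
___X
__XX
_X_X
k=15  _X__
X_XX
____
XX_X
X_XX
_X_X
k=16  _X__
X_XX
____
XX__
X___
_X__
k=17  __XX
X__X
____
XX__
X___
_X__
k=18  X_XX
_X_X
X___
XX__
X___
_X__
k=19  X_XX
_X_X
X___
XX__
____
X___
k=20  XX__
_XXX
X___
XX__
____
X___
k=21  XX__
_XXX
X__X
XXXX
___X
X___

1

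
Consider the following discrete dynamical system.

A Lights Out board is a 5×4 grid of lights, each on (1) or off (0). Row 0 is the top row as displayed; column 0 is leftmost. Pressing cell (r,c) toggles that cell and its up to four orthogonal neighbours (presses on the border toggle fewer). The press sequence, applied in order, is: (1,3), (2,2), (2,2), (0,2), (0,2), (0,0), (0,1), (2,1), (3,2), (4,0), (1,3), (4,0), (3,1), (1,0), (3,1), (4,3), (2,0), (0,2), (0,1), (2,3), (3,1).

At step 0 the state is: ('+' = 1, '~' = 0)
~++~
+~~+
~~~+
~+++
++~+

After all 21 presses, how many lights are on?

8

0) ~++~
+~~+
~~~+
~+++
++~+
1) ~+++
+~+~
~~~~
~+++
++~+
2) ~+++
+~~~
~+++
~+~+
++~+
3) ~+++
+~+~
~~~~
~+++
++~+
4) ~~~~
+~~~
~~~~
~+++
++~+
5) ~+++
+~+~
~~~~
~+++
++~+
6) +~++
~~+~
~~~~
~+++
++~+
7) ~+~+
~++~
~~~~
~+++
++~+
8) ~+~+
~~+~
+++~
~~++
++~+
9) ~+~+
~~+~
++~~
~+~~
++++
10) ~+~+
~~+~
++~~
++~~
~~++
11) ~+~~
~~~+
++~+
++~~
~~++
12) ~+~~
~~~+
++~+
~+~~
++++
13) ~+~~
~~~+
+~~+
+~+~
+~++
14) ++~~
++~+
~~~+
+~+~
+~++
15) ++~~
++~+
~+~+
~+~~
++++
16) ++~~
++~+
~+~+
~+~+
++~~
17) ++~~
~+~+
+~~+
++~+
++~~
18) +~++
~+++
+~~+
++~+
++~~
19) ~+~+
~~++
+~~+
++~+
++~~
20) ~+~+
~~+~
+~+~
++~~
++~~
21) ~+~+
~~+~
+++~
~~+~
+~~~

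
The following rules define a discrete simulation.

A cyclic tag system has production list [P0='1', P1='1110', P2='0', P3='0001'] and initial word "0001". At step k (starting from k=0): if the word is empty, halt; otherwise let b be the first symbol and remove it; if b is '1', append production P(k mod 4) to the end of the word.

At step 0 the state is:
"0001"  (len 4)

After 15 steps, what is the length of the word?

step 0: "0001"  (len 4)
step 1: "001"  (len 3)
step 2: "01"  (len 2)
step 3: "1"  (len 1)
step 4: "0001"  (len 4)
step 5: "001"  (len 3)
step 6: "01"  (len 2)
step 7: "1"  (len 1)
step 8: "0001"  (len 4)
step 9: "001"  (len 3)
step 10: "01"  (len 2)
step 11: "1"  (len 1)
step 12: "0001"  (len 4)
step 13: "001"  (len 3)
step 14: "01"  (len 2)
step 15: "1"  (len 1)

1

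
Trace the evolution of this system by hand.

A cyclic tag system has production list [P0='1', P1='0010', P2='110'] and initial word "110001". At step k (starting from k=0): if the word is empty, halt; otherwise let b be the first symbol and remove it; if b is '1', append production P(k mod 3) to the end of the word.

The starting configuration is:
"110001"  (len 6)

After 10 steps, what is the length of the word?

6

k=0  "110001"  (len 6)
k=1  "100011"  (len 6)
k=2  "000110010"  (len 9)
k=3  "00110010"  (len 8)
k=4  "0110010"  (len 7)
k=5  "110010"  (len 6)
k=6  "10010110"  (len 8)
k=7  "00101101"  (len 8)
k=8  "0101101"  (len 7)
k=9  "101101"  (len 6)
k=10  "011011"  (len 6)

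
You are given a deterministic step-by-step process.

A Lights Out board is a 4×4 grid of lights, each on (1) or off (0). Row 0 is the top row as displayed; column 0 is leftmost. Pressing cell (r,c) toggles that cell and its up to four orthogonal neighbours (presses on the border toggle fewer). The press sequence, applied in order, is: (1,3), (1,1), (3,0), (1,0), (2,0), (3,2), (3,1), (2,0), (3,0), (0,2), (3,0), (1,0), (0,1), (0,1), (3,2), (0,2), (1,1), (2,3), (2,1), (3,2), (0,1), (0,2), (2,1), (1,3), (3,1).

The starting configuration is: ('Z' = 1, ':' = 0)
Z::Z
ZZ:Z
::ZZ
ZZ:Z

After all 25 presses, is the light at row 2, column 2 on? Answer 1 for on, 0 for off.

1

step 0: Z::Z
ZZ:Z
::ZZ
ZZ:Z
step 1: Z:::
ZZZ:
::Z:
ZZ:Z
step 2: ZZ::
::::
:ZZ:
ZZ:Z
step 3: ZZ::
::::
ZZZ:
:::Z
step 4: :Z::
ZZ::
:ZZ:
:::Z
step 5: :Z::
:Z::
Z:Z:
Z::Z
step 6: :Z::
:Z::
Z:::
ZZZ:
step 7: :Z::
:Z::
ZZ::
::::
step 8: :Z::
ZZ::
::::
Z:::
step 9: :Z::
ZZ::
Z:::
:Z::
step 10: ::ZZ
ZZZ:
Z:::
:Z::
step 11: ::ZZ
ZZZ:
::::
Z:::
step 12: Z:ZZ
::Z:
Z:::
Z:::
step 13: :Z:Z
:ZZ:
Z:::
Z:::
step 14: Z:ZZ
::Z:
Z:::
Z:::
step 15: Z:ZZ
::Z:
Z:Z:
ZZZZ
step 16: ZZ::
::::
Z:Z:
ZZZZ
step 17: Z:::
ZZZ:
ZZZ:
ZZZZ
step 18: Z:::
ZZZZ
ZZ:Z
ZZZ:
step 19: Z:::
Z:ZZ
::ZZ
Z:Z:
step 20: Z:::
Z:ZZ
:::Z
ZZ:Z
step 21: :ZZ:
ZZZZ
:::Z
ZZ:Z
step 22: :::Z
ZZ:Z
:::Z
ZZ:Z
step 23: :::Z
Z::Z
ZZZZ
Z::Z
step 24: ::::
Z:Z:
ZZZ:
Z::Z
step 25: ::::
Z:Z:
Z:Z:
:ZZZ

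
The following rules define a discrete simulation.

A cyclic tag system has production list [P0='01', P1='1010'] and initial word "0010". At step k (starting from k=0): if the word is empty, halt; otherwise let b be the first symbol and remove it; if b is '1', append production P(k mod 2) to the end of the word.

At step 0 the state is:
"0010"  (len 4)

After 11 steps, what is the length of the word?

[0] "0010"  (len 4)
[1] "010"  (len 3)
[2] "10"  (len 2)
[3] "001"  (len 3)
[4] "01"  (len 2)
[5] "1"  (len 1)
[6] "1010"  (len 4)
[7] "01001"  (len 5)
[8] "1001"  (len 4)
[9] "00101"  (len 5)
[10] "0101"  (len 4)
[11] "101"  (len 3)

3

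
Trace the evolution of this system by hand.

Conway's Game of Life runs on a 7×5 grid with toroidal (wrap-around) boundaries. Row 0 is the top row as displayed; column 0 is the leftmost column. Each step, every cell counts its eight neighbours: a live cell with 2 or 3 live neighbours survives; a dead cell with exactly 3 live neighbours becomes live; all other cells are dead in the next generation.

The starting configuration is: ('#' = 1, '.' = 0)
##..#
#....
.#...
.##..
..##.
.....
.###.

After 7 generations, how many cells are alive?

gen 0: ##..#
#....
.#...
.##..
..##.
.....
.###.
gen 1: ...##
....#
###..
.#.#.
.###.
.#...
.####
gen 2: .....
.##.#
#####
...##
##.#.
....#
.#..#
gen 3: .###.
....#
.....
.....
#.##.
.####
#....
gen 4: #####
..##.
.....
.....
#....
.....
#....
gen 5: #....
#....
.....
.....
.....
.....
#.##.
gen 6: #....
.....
.....
.....
.....
.....
.#..#
gen 7: #....
.....
.....
.....
.....
.....
#....

2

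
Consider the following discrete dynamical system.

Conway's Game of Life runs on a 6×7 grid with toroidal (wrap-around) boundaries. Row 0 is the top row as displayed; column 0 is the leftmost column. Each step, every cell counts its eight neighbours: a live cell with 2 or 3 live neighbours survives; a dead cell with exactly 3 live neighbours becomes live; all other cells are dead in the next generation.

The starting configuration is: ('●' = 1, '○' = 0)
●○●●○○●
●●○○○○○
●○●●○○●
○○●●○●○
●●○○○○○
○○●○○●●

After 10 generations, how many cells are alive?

25

k=0  ●○●●○○●
●●○○○○○
●○●●○○●
○○●●○●○
●●○○○○○
○○●○○●●
k=1  ○○●●○●○
○○○○○○○
●○○●●○●
○○○●●○○
●●○●●●○
○○●●○●○
k=2  ○○●●○○○
○○●○○●●
○○○●●●○
○●○○○○○
○●○○○●●
○○○○○●○
k=3  ○○●●●●●
○○●○○●●
○○●●●●●
●○●○○○●
●○○○○●●
○○●○●●●
k=4  ●●●○○○○
●●○○○○○
○○●○●○○
○○●○○○○
○○○●●○○
○●●○○○○
k=5  ○○○○○○○
●○○●○○○
○○●●○○○
○○●○●○○
○●○●○○○
●○○○○○○
k=6  ○○○○○○○
○○●●○○○
○●●○●○○
○●○○●○○
○●●●○○○
○○○○○○○
k=7  ○○○○○○○
○●●●○○○
○●○○●○○
●○○○●○○
○●●●○○○
○○●○○○○
k=8  ○●○●○○○
○●●●○○○
●●○○●○○
●○○○●○○
○●●●○○○
○●●●○○○
k=9  ●○○○●○○
○○○●●○○
●○○○●○○
●○○○●○○
●○○○●○○
●○○○●○○
k=10  ○○○○●●○
○○○●●●○
○○○○●●○
●●○●●●●
●●○●●●●
●●○●●●●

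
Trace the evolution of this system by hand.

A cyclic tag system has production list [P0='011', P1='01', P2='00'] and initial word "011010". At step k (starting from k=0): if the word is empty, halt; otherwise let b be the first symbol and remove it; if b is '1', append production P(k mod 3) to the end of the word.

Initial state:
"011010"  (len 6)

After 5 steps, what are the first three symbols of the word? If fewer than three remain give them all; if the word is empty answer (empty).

t=0: "011010"  (len 6)
t=1: "11010"  (len 5)
t=2: "101001"  (len 6)
t=3: "0100100"  (len 7)
t=4: "100100"  (len 6)
t=5: "0010001"  (len 7)

001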